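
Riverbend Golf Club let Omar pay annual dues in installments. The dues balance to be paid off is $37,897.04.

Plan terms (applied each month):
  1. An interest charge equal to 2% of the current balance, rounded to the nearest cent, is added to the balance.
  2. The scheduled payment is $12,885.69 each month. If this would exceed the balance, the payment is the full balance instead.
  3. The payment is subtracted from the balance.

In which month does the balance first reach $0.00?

4

Month 1: opening $37,897.04; interest $757.94 → $38,654.98; payment $12,885.69; balance $25,769.29
Month 2: opening $25,769.29; interest $515.39 → $26,284.68; payment $12,885.69; balance $13,398.99
Month 3: opening $13,398.99; interest $267.98 → $13,666.97; payment $12,885.69; balance $781.28
Month 4: opening $781.28; interest $15.63 → $796.91; payment $796.91; balance $0.00
Balance reaches $0.00 in month 4.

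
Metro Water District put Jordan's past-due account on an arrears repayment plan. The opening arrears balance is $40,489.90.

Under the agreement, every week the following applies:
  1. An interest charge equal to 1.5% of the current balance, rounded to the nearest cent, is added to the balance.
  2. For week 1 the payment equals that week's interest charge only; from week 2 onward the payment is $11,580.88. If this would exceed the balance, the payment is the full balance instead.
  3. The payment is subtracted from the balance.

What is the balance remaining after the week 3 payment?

Week 1: $40,489.90 +$607.35 interest = $41,097.25; pay $607.35 → $40,489.90
Week 2: $40,489.90 +$607.35 interest = $41,097.25; pay $11,580.88 → $29,516.37
Week 3: $29,516.37 +$442.75 interest = $29,959.12; pay $11,580.88 → $18,378.24

$18,378.24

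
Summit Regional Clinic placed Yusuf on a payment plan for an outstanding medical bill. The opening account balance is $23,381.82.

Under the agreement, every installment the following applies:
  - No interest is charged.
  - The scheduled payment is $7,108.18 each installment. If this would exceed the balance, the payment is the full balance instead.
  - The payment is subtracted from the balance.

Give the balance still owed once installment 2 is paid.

$9,165.46

Installment 1: $23,381.82 − $7,108.18 → $16,273.64
Installment 2: $16,273.64 − $7,108.18 → $9,165.46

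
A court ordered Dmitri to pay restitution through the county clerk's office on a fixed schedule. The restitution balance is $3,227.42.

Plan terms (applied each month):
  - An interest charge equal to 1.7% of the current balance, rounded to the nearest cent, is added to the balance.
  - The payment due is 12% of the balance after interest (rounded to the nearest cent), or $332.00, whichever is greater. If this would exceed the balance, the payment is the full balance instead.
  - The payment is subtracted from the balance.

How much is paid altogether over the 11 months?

$3,543.44

# | Opening | Interest | Payment | End bal
1 | $3,227.42 | $54.87 | $393.87 | $2,888.42
2 | $2,888.42 | $49.10 | $352.50 | $2,585.02
3 | $2,585.02 | $43.95 | $332.00 | $2,296.97
4 | $2,296.97 | $39.05 | $332.00 | $2,004.02
5 | $2,004.02 | $34.07 | $332.00 | $1,706.09
6 | $1,706.09 | $29.00 | $332.00 | $1,403.09
7 | $1,403.09 | $23.85 | $332.00 | $1,094.94
8 | $1,094.94 | $18.61 | $332.00 | $781.55
9 | $781.55 | $13.29 | $332.00 | $462.84
10 | $462.84 | $7.87 | $332.00 | $138.71
11 | $138.71 | $2.36 | $141.07 | $0.00
Total paid: $3,543.44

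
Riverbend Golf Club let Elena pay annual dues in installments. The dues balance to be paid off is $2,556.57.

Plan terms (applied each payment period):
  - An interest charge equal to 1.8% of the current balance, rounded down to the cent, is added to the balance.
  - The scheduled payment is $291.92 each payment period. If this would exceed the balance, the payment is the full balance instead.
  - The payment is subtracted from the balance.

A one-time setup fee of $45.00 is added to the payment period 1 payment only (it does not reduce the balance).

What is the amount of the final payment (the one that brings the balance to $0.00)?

Payment period 1: $2,556.57 +$46.01 interest = $2,602.58; pay $291.92 (+ $45.00 fee) → $2,310.66
Payment period 2: $2,310.66 +$41.59 interest = $2,352.25; pay $291.92 → $2,060.33
Payment period 3: $2,060.33 +$37.08 interest = $2,097.41; pay $291.92 → $1,805.49
Payment period 4: $1,805.49 +$32.49 interest = $1,837.98; pay $291.92 → $1,546.06
Payment period 5: $1,546.06 +$27.82 interest = $1,573.88; pay $291.92 → $1,281.96
Payment period 6: $1,281.96 +$23.07 interest = $1,305.03; pay $291.92 → $1,013.11
Payment period 7: $1,013.11 +$18.23 interest = $1,031.34; pay $291.92 → $739.42
Payment period 8: $739.42 +$13.30 interest = $752.72; pay $291.92 → $460.80
Payment period 9: $460.80 +$8.29 interest = $469.09; pay $291.92 → $177.17
Payment period 10: $177.17 +$3.18 interest = $180.35; pay $180.35 → $0.00

$180.35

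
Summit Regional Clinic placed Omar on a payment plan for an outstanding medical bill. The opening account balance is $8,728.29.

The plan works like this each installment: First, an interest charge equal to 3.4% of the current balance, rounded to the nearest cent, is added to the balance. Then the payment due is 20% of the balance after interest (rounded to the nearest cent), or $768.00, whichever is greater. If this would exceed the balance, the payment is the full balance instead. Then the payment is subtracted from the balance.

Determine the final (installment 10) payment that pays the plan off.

$653.46

Installment 1: opening $8,728.29; interest $296.76 → $9,025.05; payment $1,805.01; balance $7,220.04
Installment 2: opening $7,220.04; interest $245.48 → $7,465.52; payment $1,493.10; balance $5,972.42
Installment 3: opening $5,972.42; interest $203.06 → $6,175.48; payment $1,235.10; balance $4,940.38
Installment 4: opening $4,940.38; interest $167.97 → $5,108.35; payment $1,021.67; balance $4,086.68
Installment 5: opening $4,086.68; interest $138.95 → $4,225.63; payment $845.13; balance $3,380.50
Installment 6: opening $3,380.50; interest $114.94 → $3,495.44; payment $768.00; balance $2,727.44
Installment 7: opening $2,727.44; interest $92.73 → $2,820.17; payment $768.00; balance $2,052.17
Installment 8: opening $2,052.17; interest $69.77 → $2,121.94; payment $768.00; balance $1,353.94
Installment 9: opening $1,353.94; interest $46.03 → $1,399.97; payment $768.00; balance $631.97
Installment 10: opening $631.97; interest $21.49 → $653.46; payment $653.46; balance $0.00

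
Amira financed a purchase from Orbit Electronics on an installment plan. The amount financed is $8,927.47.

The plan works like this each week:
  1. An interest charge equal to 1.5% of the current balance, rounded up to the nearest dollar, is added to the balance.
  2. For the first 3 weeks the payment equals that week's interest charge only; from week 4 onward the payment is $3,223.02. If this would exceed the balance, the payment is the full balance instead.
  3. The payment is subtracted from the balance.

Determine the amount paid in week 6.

Week 1: $8,927.47 +$134.00 interest = $9,061.47; pay $134.00 → $8,927.47
Week 2: $8,927.47 +$134.00 interest = $9,061.47; pay $134.00 → $8,927.47
Week 3: $8,927.47 +$134.00 interest = $9,061.47; pay $134.00 → $8,927.47
Week 4: $8,927.47 +$134.00 interest = $9,061.47; pay $3,223.02 → $5,838.45
Week 5: $5,838.45 +$88.00 interest = $5,926.45; pay $3,223.02 → $2,703.43
Week 6: $2,703.43 +$41.00 interest = $2,744.43; pay $2,744.43 → $0.00

$2,744.43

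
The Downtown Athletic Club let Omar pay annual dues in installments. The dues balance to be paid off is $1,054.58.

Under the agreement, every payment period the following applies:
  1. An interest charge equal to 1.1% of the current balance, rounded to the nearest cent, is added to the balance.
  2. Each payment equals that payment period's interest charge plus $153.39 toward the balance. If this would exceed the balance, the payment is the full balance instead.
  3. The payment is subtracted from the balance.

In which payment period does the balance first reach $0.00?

Payment period 1: opening $1,054.58; interest $11.60 → $1,066.18; payment $164.99; balance $901.19
Payment period 2: opening $901.19; interest $9.91 → $911.10; payment $163.30; balance $747.80
Payment period 3: opening $747.80; interest $8.23 → $756.03; payment $161.62; balance $594.41
Payment period 4: opening $594.41; interest $6.54 → $600.95; payment $159.93; balance $441.02
Payment period 5: opening $441.02; interest $4.85 → $445.87; payment $158.24; balance $287.63
Payment period 6: opening $287.63; interest $3.16 → $290.79; payment $156.55; balance $134.24
Payment period 7: opening $134.24; interest $1.48 → $135.72; payment $135.72; balance $0.00
Balance reaches $0.00 in payment period 7.

7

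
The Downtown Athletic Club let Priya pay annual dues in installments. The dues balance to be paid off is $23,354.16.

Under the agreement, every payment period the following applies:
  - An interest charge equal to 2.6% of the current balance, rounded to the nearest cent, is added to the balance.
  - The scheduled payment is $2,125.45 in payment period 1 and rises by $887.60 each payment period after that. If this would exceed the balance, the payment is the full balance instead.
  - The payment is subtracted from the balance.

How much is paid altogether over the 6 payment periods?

$25,913.72

Payment period 1: opening $23,354.16; interest $607.21 → $23,961.37; payment $2,125.45; balance $21,835.92
Payment period 2: opening $21,835.92; interest $567.73 → $22,403.65; payment $3,013.05; balance $19,390.60
Payment period 3: opening $19,390.60; interest $504.16 → $19,894.76; payment $3,900.65; balance $15,994.11
Payment period 4: opening $15,994.11; interest $415.85 → $16,409.96; payment $4,788.25; balance $11,621.71
Payment period 5: opening $11,621.71; interest $302.16 → $11,923.87; payment $5,675.85; balance $6,248.02
Payment period 6: opening $6,248.02; interest $162.45 → $6,410.47; payment $6,410.47; balance $0.00
Total paid: $25,913.72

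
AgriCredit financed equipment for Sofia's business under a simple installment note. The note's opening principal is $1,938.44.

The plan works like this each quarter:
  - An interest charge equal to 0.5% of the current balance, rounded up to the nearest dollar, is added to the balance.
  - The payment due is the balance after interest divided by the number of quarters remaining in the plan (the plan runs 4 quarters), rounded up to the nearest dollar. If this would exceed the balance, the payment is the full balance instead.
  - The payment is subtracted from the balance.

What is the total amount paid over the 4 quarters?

Quarter 1: opening $1,938.44; interest $10.00 → $1,948.44; payment $488.00; balance $1,460.44
Quarter 2: opening $1,460.44; interest $8.00 → $1,468.44; payment $490.00; balance $978.44
Quarter 3: opening $978.44; interest $5.00 → $983.44; payment $492.00; balance $491.44
Quarter 4: opening $491.44; interest $3.00 → $494.44; payment $494.44; balance $0.00
Total paid: $1,964.44

$1,964.44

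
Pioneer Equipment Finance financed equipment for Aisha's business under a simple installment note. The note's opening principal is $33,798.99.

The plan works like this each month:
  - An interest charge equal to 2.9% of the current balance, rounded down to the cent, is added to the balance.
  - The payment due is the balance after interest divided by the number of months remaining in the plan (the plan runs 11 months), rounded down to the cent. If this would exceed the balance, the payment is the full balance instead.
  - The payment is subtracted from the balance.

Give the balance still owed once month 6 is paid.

Month 1: $33,798.99 +$980.17 interest = $34,779.16; pay $3,161.74 → $31,617.42
Month 2: $31,617.42 +$916.90 interest = $32,534.32; pay $3,253.43 → $29,280.89
Month 3: $29,280.89 +$849.14 interest = $30,130.03; pay $3,347.78 → $26,782.25
Month 4: $26,782.25 +$776.68 interest = $27,558.93; pay $3,444.86 → $24,114.07
Month 5: $24,114.07 +$699.30 interest = $24,813.37; pay $3,544.76 → $21,268.61
Month 6: $21,268.61 +$616.78 interest = $21,885.39; pay $3,647.56 → $18,237.83

$18,237.83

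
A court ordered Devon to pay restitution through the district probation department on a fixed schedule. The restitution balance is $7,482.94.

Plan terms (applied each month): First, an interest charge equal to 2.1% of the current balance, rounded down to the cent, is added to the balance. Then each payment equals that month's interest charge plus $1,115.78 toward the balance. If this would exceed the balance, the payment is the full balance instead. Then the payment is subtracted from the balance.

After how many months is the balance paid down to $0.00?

7

Month 1: $7,482.94 +$157.14 interest = $7,640.08; pay $1,272.92 → $6,367.16
Month 2: $6,367.16 +$133.71 interest = $6,500.87; pay $1,249.49 → $5,251.38
Month 3: $5,251.38 +$110.27 interest = $5,361.65; pay $1,226.05 → $4,135.60
Month 4: $4,135.60 +$86.84 interest = $4,222.44; pay $1,202.62 → $3,019.82
Month 5: $3,019.82 +$63.41 interest = $3,083.23; pay $1,179.19 → $1,904.04
Month 6: $1,904.04 +$39.98 interest = $1,944.02; pay $1,155.76 → $788.26
Month 7: $788.26 +$16.55 interest = $804.81; pay $804.81 → $0.00
Balance reaches $0.00 in month 7.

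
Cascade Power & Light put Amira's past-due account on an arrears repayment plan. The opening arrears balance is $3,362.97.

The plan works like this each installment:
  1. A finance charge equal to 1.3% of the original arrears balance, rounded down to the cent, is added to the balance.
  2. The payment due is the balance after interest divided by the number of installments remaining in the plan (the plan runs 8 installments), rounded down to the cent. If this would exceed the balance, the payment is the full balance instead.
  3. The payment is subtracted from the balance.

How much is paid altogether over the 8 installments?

# | Opening | Interest | Payment | End bal
1 | $3,362.97 | $43.71 | $425.83 | $2,980.85
2 | $2,980.85 | $43.71 | $432.08 | $2,592.48
3 | $2,592.48 | $43.71 | $439.36 | $2,196.83
4 | $2,196.83 | $43.71 | $448.10 | $1,792.44
5 | $1,792.44 | $43.71 | $459.03 | $1,377.12
6 | $1,377.12 | $43.71 | $473.61 | $947.22
7 | $947.22 | $43.71 | $495.46 | $495.47
8 | $495.47 | $43.71 | $539.18 | $0.00
Total paid: $3,712.65

$3,712.65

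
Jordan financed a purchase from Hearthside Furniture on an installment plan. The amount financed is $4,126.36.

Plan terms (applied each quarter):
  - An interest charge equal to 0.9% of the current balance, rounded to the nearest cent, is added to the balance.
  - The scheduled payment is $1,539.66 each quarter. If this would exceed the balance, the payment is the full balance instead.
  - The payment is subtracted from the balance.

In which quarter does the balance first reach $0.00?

Quarter 1: $4,126.36 +$37.14 interest = $4,163.50; pay $1,539.66 → $2,623.84
Quarter 2: $2,623.84 +$23.61 interest = $2,647.45; pay $1,539.66 → $1,107.79
Quarter 3: $1,107.79 +$9.97 interest = $1,117.76; pay $1,117.76 → $0.00
Balance reaches $0.00 in quarter 3.

3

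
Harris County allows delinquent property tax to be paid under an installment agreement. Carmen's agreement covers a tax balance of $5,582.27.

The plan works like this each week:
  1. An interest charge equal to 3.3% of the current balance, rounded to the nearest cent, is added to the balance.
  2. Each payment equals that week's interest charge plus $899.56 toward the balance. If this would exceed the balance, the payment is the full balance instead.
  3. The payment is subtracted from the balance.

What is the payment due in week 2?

$1,054.09

Week 1: opening $5,582.27; interest $184.21 → $5,766.48; payment $1,083.77; balance $4,682.71
Week 2: opening $4,682.71; interest $154.53 → $4,837.24; payment $1,054.09; balance $3,783.15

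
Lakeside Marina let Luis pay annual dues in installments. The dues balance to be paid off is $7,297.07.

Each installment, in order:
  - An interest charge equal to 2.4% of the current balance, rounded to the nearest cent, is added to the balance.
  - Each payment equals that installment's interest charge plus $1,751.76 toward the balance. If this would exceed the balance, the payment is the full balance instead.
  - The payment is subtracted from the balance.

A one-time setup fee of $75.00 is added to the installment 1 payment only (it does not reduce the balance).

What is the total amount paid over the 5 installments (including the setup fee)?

$7,827.30

# | Opening | Interest | Payment | Fee | End bal
1 | $7,297.07 | $175.13 | $1,926.89 | $75.00 | $5,545.31
2 | $5,545.31 | $133.09 | $1,884.85 | — | $3,793.55
3 | $3,793.55 | $91.05 | $1,842.81 | — | $2,041.79
4 | $2,041.79 | $49.00 | $1,800.76 | — | $290.03
5 | $290.03 | $6.96 | $296.99 | — | $0.00
Total paid: $7,827.30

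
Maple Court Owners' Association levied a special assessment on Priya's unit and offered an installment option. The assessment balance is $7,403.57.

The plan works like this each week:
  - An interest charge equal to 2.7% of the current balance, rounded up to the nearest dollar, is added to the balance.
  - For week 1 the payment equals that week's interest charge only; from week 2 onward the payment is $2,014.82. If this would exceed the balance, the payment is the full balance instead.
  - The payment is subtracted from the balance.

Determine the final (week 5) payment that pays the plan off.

# | Opening | Interest | Payment | End bal
1 | $7,403.57 | $200.00 | $200.00 | $7,403.57
2 | $7,403.57 | $200.00 | $2,014.82 | $5,588.75
3 | $5,588.75 | $151.00 | $2,014.82 | $3,724.93
4 | $3,724.93 | $101.00 | $2,014.82 | $1,811.11
5 | $1,811.11 | $49.00 | $1,860.11 | $0.00

$1,860.11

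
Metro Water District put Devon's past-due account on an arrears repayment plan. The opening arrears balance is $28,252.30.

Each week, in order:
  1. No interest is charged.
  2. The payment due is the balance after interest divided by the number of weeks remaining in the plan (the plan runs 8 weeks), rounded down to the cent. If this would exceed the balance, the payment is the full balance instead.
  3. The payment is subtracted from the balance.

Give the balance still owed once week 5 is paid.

Week 1: $28,252.30 − $3,531.53 → $24,720.77
Week 2: $24,720.77 − $3,531.53 → $21,189.24
Week 3: $21,189.24 − $3,531.54 → $17,657.70
Week 4: $17,657.70 − $3,531.54 → $14,126.16
Week 5: $14,126.16 − $3,531.54 → $10,594.62

$10,594.62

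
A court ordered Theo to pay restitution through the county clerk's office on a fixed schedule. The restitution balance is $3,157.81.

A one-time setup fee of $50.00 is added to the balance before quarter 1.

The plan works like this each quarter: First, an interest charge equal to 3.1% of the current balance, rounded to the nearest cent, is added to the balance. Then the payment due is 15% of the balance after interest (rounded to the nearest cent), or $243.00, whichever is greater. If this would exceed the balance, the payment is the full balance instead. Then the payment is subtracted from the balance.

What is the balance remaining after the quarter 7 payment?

# | Opening | Interest | Payment | End bal
1 | $3,207.81 | $99.44 | $496.09 | $2,811.16
2 | $2,811.16 | $87.15 | $434.75 | $2,463.56
3 | $2,463.56 | $76.37 | $380.99 | $2,158.94
4 | $2,158.94 | $66.93 | $333.88 | $1,891.99
5 | $1,891.99 | $58.65 | $292.60 | $1,658.04
6 | $1,658.04 | $51.40 | $256.42 | $1,453.02
7 | $1,453.02 | $45.04 | $243.00 | $1,255.06

$1,255.06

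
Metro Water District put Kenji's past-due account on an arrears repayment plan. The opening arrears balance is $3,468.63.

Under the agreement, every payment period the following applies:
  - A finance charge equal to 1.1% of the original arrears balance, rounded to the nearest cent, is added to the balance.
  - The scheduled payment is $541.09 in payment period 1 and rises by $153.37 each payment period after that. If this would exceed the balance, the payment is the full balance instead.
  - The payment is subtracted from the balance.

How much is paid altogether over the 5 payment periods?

$3,659.38

Payment period 1: opening $3,468.63; interest $38.15 → $3,506.78; payment $541.09; balance $2,965.69
Payment period 2: opening $2,965.69; interest $38.15 → $3,003.84; payment $694.46; balance $2,309.38
Payment period 3: opening $2,309.38; interest $38.15 → $2,347.53; payment $847.83; balance $1,499.70
Payment period 4: opening $1,499.70; interest $38.15 → $1,537.85; payment $1,001.20; balance $536.65
Payment period 5: opening $536.65; interest $38.15 → $574.80; payment $574.80; balance $0.00
Total paid: $3,659.38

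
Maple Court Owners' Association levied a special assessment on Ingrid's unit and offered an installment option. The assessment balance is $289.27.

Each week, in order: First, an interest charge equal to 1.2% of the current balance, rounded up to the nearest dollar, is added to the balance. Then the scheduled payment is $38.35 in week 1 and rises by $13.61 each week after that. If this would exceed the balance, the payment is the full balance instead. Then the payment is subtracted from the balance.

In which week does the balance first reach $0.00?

5

Week 1: opening $289.27; interest $4.00 → $293.27; payment $38.35; balance $254.92
Week 2: opening $254.92; interest $4.00 → $258.92; payment $51.96; balance $206.96
Week 3: opening $206.96; interest $3.00 → $209.96; payment $65.57; balance $144.39
Week 4: opening $144.39; interest $2.00 → $146.39; payment $79.18; balance $67.21
Week 5: opening $67.21; interest $1.00 → $68.21; payment $68.21; balance $0.00
Balance reaches $0.00 in week 5.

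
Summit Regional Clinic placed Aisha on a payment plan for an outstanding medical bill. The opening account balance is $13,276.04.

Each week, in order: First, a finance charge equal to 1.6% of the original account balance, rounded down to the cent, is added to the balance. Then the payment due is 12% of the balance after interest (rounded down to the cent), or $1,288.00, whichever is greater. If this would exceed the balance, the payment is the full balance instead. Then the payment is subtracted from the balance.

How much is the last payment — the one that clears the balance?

Week 1: opening $13,276.04; interest $212.41 → $13,488.45; payment $1,618.61; balance $11,869.84
Week 2: opening $11,869.84; interest $212.41 → $12,082.25; payment $1,449.87; balance $10,632.38
Week 3: opening $10,632.38; interest $212.41 → $10,844.79; payment $1,301.37; balance $9,543.42
Week 4: opening $9,543.42; interest $212.41 → $9,755.83; payment $1,288.00; balance $8,467.83
Week 5: opening $8,467.83; interest $212.41 → $8,680.24; payment $1,288.00; balance $7,392.24
Week 6: opening $7,392.24; interest $212.41 → $7,604.65; payment $1,288.00; balance $6,316.65
Week 7: opening $6,316.65; interest $212.41 → $6,529.06; payment $1,288.00; balance $5,241.06
Week 8: opening $5,241.06; interest $212.41 → $5,453.47; payment $1,288.00; balance $4,165.47
Week 9: opening $4,165.47; interest $212.41 → $4,377.88; payment $1,288.00; balance $3,089.88
Week 10: opening $3,089.88; interest $212.41 → $3,302.29; payment $1,288.00; balance $2,014.29
Week 11: opening $2,014.29; interest $212.41 → $2,226.70; payment $1,288.00; balance $938.70
Week 12: opening $938.70; interest $212.41 → $1,151.11; payment $1,151.11; balance $0.00

$1,151.11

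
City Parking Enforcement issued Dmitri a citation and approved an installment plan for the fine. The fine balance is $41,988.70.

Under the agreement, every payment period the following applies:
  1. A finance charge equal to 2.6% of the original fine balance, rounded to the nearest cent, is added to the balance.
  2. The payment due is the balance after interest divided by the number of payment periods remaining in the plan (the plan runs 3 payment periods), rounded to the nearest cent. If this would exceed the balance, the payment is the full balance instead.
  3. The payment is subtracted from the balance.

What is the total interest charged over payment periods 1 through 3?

# | Opening | Interest | Payment | End bal
1 | $41,988.70 | $1,091.71 | $14,360.14 | $28,720.27
2 | $28,720.27 | $1,091.71 | $14,905.99 | $14,905.99
3 | $14,905.99 | $1,091.71 | $15,997.70 | $0.00
Total interest: $1,091.71 + $1,091.71 + $1,091.71 = $3,275.13

$3,275.13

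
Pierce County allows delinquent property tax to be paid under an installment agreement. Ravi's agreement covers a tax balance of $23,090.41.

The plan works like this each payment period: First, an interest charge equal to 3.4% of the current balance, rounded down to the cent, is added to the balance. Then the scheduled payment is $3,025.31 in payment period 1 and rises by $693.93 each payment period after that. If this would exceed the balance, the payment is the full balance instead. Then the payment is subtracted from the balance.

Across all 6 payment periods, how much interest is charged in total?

$3,030.68

Payment period 1: $23,090.41 +$785.07 interest = $23,875.48; pay $3,025.31 → $20,850.17
Payment period 2: $20,850.17 +$708.90 interest = $21,559.07; pay $3,719.24 → $17,839.83
Payment period 3: $17,839.83 +$606.55 interest = $18,446.38; pay $4,413.17 → $14,033.21
Payment period 4: $14,033.21 +$477.12 interest = $14,510.33; pay $5,107.10 → $9,403.23
Payment period 5: $9,403.23 +$319.70 interest = $9,722.93; pay $5,801.03 → $3,921.90
Payment period 6: $3,921.90 +$133.34 interest = $4,055.24; pay $4,055.24 → $0.00
Total interest: $785.07 + $708.90 + $606.55 + $477.12 + $319.70 + $133.34 = $3,030.68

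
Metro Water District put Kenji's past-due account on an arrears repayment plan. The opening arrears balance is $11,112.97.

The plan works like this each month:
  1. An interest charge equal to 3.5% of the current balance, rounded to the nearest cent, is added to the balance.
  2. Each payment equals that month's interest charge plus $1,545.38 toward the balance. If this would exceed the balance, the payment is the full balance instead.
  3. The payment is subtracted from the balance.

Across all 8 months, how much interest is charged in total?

Month 1: $11,112.97 +$388.95 interest = $11,501.92; pay $1,934.33 → $9,567.59
Month 2: $9,567.59 +$334.87 interest = $9,902.46; pay $1,880.25 → $8,022.21
Month 3: $8,022.21 +$280.78 interest = $8,302.99; pay $1,826.16 → $6,476.83
Month 4: $6,476.83 +$226.69 interest = $6,703.52; pay $1,772.07 → $4,931.45
Month 5: $4,931.45 +$172.60 interest = $5,104.05; pay $1,717.98 → $3,386.07
Month 6: $3,386.07 +$118.51 interest = $3,504.58; pay $1,663.89 → $1,840.69
Month 7: $1,840.69 +$64.42 interest = $1,905.11; pay $1,609.80 → $295.31
Month 8: $295.31 +$10.34 interest = $305.65; pay $305.65 → $0.00
Total interest: $388.95 + $334.87 + $280.78 + $226.69 + $172.60 + $118.51 + $64.42 + $10.34 = $1,597.16

$1,597.16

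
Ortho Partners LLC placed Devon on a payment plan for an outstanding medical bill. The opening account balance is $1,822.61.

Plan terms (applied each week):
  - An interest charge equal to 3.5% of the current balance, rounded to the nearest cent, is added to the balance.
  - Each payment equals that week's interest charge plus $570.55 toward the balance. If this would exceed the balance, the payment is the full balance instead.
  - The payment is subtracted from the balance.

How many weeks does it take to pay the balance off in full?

4

Week 1: opening $1,822.61; interest $63.79 → $1,886.40; payment $634.34; balance $1,252.06
Week 2: opening $1,252.06; interest $43.82 → $1,295.88; payment $614.37; balance $681.51
Week 3: opening $681.51; interest $23.85 → $705.36; payment $594.40; balance $110.96
Week 4: opening $110.96; interest $3.88 → $114.84; payment $114.84; balance $0.00
Balance reaches $0.00 in week 4.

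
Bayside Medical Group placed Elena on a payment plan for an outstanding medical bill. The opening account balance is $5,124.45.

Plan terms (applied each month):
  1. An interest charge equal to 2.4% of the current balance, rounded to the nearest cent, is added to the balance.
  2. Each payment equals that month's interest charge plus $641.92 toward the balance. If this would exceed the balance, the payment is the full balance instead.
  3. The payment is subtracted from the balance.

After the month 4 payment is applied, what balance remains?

$2,556.77

Month 1: opening $5,124.45; interest $122.99 → $5,247.44; payment $764.91; balance $4,482.53
Month 2: opening $4,482.53; interest $107.58 → $4,590.11; payment $749.50; balance $3,840.61
Month 3: opening $3,840.61; interest $92.17 → $3,932.78; payment $734.09; balance $3,198.69
Month 4: opening $3,198.69; interest $76.77 → $3,275.46; payment $718.69; balance $2,556.77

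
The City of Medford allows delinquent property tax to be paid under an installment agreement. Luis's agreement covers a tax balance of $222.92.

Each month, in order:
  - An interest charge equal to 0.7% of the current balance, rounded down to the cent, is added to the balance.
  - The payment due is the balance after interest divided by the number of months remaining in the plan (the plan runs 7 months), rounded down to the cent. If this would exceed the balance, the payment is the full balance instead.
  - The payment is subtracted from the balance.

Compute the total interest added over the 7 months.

$6.31

# | Opening | Interest | Payment | End bal
1 | $222.92 | $1.56 | $32.06 | $192.42
2 | $192.42 | $1.34 | $32.29 | $161.47
3 | $161.47 | $1.13 | $32.52 | $130.08
4 | $130.08 | $0.91 | $32.74 | $98.25
5 | $98.25 | $0.68 | $32.97 | $65.96
6 | $65.96 | $0.46 | $33.21 | $33.21
7 | $33.21 | $0.23 | $33.44 | $0.00
Total interest: $1.56 + $1.34 + $1.13 + $0.91 + $0.68 + $0.46 + $0.23 = $6.31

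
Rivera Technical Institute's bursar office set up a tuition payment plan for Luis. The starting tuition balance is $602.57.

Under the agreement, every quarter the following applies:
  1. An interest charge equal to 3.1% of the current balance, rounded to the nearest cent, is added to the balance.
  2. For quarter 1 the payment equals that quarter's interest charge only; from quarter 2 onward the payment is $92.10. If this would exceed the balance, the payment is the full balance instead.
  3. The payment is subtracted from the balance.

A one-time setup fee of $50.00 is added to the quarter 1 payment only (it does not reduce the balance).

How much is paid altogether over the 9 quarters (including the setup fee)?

$752.85

Quarter 1: $602.57 +$18.68 interest = $621.25; pay $18.68 (+ $50.00 fee) → $602.57
Quarter 2: $602.57 +$18.68 interest = $621.25; pay $92.10 → $529.15
Quarter 3: $529.15 +$16.40 interest = $545.55; pay $92.10 → $453.45
Quarter 4: $453.45 +$14.06 interest = $467.51; pay $92.10 → $375.41
Quarter 5: $375.41 +$11.64 interest = $387.05; pay $92.10 → $294.95
Quarter 6: $294.95 +$9.14 interest = $304.09; pay $92.10 → $211.99
Quarter 7: $211.99 +$6.57 interest = $218.56; pay $92.10 → $126.46
Quarter 8: $126.46 +$3.92 interest = $130.38; pay $92.10 → $38.28
Quarter 9: $38.28 +$1.19 interest = $39.47; pay $39.47 → $0.00
Total paid: $752.85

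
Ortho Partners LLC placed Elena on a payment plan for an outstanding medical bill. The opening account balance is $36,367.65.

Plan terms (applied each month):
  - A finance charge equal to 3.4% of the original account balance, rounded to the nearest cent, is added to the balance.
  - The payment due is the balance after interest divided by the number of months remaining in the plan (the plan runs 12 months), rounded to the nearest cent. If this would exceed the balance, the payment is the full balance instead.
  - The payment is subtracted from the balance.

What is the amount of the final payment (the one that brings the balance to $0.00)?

$6,867.75

Month 1: $36,367.65 +$1,236.50 interest = $37,604.15; pay $3,133.68 → $34,470.47
Month 2: $34,470.47 +$1,236.50 interest = $35,706.97; pay $3,246.09 → $32,460.88
Month 3: $32,460.88 +$1,236.50 interest = $33,697.38; pay $3,369.74 → $30,327.64
Month 4: $30,327.64 +$1,236.50 interest = $31,564.14; pay $3,507.13 → $28,057.01
Month 5: $28,057.01 +$1,236.50 interest = $29,293.51; pay $3,661.69 → $25,631.82
Month 6: $25,631.82 +$1,236.50 interest = $26,868.32; pay $3,838.33 → $23,029.99
Month 7: $23,029.99 +$1,236.50 interest = $24,266.49; pay $4,044.42 → $20,222.07
Month 8: $20,222.07 +$1,236.50 interest = $21,458.57; pay $4,291.71 → $17,166.86
Month 9: $17,166.86 +$1,236.50 interest = $18,403.36; pay $4,600.84 → $13,802.52
Month 10: $13,802.52 +$1,236.50 interest = $15,039.02; pay $5,013.01 → $10,026.01
Month 11: $10,026.01 +$1,236.50 interest = $11,262.51; pay $5,631.26 → $5,631.25
Month 12: $5,631.25 +$1,236.50 interest = $6,867.75; pay $6,867.75 → $0.00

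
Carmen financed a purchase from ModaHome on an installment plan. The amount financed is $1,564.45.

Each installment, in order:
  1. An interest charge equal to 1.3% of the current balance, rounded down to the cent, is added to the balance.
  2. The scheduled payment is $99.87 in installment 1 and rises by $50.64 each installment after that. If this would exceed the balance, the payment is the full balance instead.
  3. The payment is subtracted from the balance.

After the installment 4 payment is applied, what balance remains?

Installment 1: opening $1,564.45; interest $20.33 → $1,584.78; payment $99.87; balance $1,484.91
Installment 2: opening $1,484.91; interest $19.30 → $1,504.21; payment $150.51; balance $1,353.70
Installment 3: opening $1,353.70; interest $17.59 → $1,371.29; payment $201.15; balance $1,170.14
Installment 4: opening $1,170.14; interest $15.21 → $1,185.35; payment $251.79; balance $933.56

$933.56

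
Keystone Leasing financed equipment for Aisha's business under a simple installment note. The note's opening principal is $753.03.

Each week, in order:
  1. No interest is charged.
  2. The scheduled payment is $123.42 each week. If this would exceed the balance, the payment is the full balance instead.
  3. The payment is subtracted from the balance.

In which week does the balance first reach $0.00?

7

# | Opening | Payment | End bal
1 | $753.03 | $123.42 | $629.61
2 | $629.61 | $123.42 | $506.19
3 | $506.19 | $123.42 | $382.77
4 | $382.77 | $123.42 | $259.35
5 | $259.35 | $123.42 | $135.93
6 | $135.93 | $123.42 | $12.51
7 | $12.51 | $12.51 | $0.00
Balance reaches $0.00 in week 7.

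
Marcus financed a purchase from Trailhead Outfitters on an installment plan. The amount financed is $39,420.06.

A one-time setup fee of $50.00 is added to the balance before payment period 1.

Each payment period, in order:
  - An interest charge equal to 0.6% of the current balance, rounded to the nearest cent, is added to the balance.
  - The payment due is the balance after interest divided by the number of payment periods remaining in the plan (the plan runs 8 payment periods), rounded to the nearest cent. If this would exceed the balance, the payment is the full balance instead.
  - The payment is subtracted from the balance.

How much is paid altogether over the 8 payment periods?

# | Opening | Interest | Payment | End bal
1 | $39,470.06 | $236.82 | $4,963.36 | $34,743.52
2 | $34,743.52 | $208.46 | $4,993.14 | $29,958.84
3 | $29,958.84 | $179.75 | $5,023.10 | $25,115.49
4 | $25,115.49 | $150.69 | $5,053.24 | $20,212.94
5 | $20,212.94 | $121.28 | $5,083.56 | $15,250.66
6 | $15,250.66 | $91.50 | $5,114.05 | $10,228.11
7 | $10,228.11 | $61.37 | $5,144.74 | $5,144.74
8 | $5,144.74 | $30.87 | $5,175.61 | $0.00
Total paid: $40,550.80

$40,550.80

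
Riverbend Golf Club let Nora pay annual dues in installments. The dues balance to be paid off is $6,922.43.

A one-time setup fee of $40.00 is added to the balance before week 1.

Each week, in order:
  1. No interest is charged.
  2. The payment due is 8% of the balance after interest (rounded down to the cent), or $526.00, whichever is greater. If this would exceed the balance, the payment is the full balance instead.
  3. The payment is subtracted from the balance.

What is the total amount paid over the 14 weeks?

Week 1: opening $6,962.43; payment $556.99; balance $6,405.44
Week 2: opening $6,405.44; payment $526.00; balance $5,879.44
Week 3: opening $5,879.44; payment $526.00; balance $5,353.44
Week 4: opening $5,353.44; payment $526.00; balance $4,827.44
Week 5: opening $4,827.44; payment $526.00; balance $4,301.44
Week 6: opening $4,301.44; payment $526.00; balance $3,775.44
Week 7: opening $3,775.44; payment $526.00; balance $3,249.44
Week 8: opening $3,249.44; payment $526.00; balance $2,723.44
Week 9: opening $2,723.44; payment $526.00; balance $2,197.44
Week 10: opening $2,197.44; payment $526.00; balance $1,671.44
Week 11: opening $1,671.44; payment $526.00; balance $1,145.44
Week 12: opening $1,145.44; payment $526.00; balance $619.44
Week 13: opening $619.44; payment $526.00; balance $93.44
Week 14: opening $93.44; payment $93.44; balance $0.00
Total paid: $6,962.43

$6,962.43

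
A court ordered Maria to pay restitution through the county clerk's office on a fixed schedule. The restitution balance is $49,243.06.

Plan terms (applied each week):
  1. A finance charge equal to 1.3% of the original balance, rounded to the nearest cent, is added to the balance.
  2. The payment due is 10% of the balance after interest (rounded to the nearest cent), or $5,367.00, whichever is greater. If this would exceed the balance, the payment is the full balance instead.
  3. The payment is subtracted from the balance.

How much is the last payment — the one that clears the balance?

$2,614.82

# | Opening | Interest | Payment | End bal
1 | $49,243.06 | $640.16 | $5,367.00 | $44,516.22
2 | $44,516.22 | $640.16 | $5,367.00 | $39,789.38
3 | $39,789.38 | $640.16 | $5,367.00 | $35,062.54
4 | $35,062.54 | $640.16 | $5,367.00 | $30,335.70
5 | $30,335.70 | $640.16 | $5,367.00 | $25,608.86
6 | $25,608.86 | $640.16 | $5,367.00 | $20,882.02
7 | $20,882.02 | $640.16 | $5,367.00 | $16,155.18
8 | $16,155.18 | $640.16 | $5,367.00 | $11,428.34
9 | $11,428.34 | $640.16 | $5,367.00 | $6,701.50
10 | $6,701.50 | $640.16 | $5,367.00 | $1,974.66
11 | $1,974.66 | $640.16 | $2,614.82 | $0.00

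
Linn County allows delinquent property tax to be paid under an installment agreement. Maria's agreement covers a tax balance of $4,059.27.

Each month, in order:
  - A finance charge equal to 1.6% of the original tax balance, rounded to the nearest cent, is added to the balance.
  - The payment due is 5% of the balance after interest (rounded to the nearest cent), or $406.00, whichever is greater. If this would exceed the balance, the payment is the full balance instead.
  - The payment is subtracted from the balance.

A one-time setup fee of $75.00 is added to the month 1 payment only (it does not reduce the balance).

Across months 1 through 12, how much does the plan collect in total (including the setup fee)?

Month 1: $4,059.27 +$64.95 interest = $4,124.22; pay $406.00 (+ $75.00 fee) → $3,718.22
Month 2: $3,718.22 +$64.95 interest = $3,783.17; pay $406.00 → $3,377.17
Month 3: $3,377.17 +$64.95 interest = $3,442.12; pay $406.00 → $3,036.12
Month 4: $3,036.12 +$64.95 interest = $3,101.07; pay $406.00 → $2,695.07
Month 5: $2,695.07 +$64.95 interest = $2,760.02; pay $406.00 → $2,354.02
Month 6: $2,354.02 +$64.95 interest = $2,418.97; pay $406.00 → $2,012.97
Month 7: $2,012.97 +$64.95 interest = $2,077.92; pay $406.00 → $1,671.92
Month 8: $1,671.92 +$64.95 interest = $1,736.87; pay $406.00 → $1,330.87
Month 9: $1,330.87 +$64.95 interest = $1,395.82; pay $406.00 → $989.82
Month 10: $989.82 +$64.95 interest = $1,054.77; pay $406.00 → $648.77
Month 11: $648.77 +$64.95 interest = $713.72; pay $406.00 → $307.72
Month 12: $307.72 +$64.95 interest = $372.67; pay $372.67 → $0.00
Total paid: $4,913.67

$4,913.67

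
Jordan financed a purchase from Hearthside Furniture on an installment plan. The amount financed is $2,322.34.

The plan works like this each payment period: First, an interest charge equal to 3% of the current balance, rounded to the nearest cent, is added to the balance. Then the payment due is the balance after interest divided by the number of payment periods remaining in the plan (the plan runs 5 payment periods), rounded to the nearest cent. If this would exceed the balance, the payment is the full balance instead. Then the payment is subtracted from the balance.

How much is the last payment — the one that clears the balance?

$538.44

Payment period 1: opening $2,322.34; interest $69.67 → $2,392.01; payment $478.40; balance $1,913.61
Payment period 2: opening $1,913.61; interest $57.41 → $1,971.02; payment $492.76; balance $1,478.26
Payment period 3: opening $1,478.26; interest $44.35 → $1,522.61; payment $507.54; balance $1,015.07
Payment period 4: opening $1,015.07; interest $30.45 → $1,045.52; payment $522.76; balance $522.76
Payment period 5: opening $522.76; interest $15.68 → $538.44; payment $538.44; balance $0.00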